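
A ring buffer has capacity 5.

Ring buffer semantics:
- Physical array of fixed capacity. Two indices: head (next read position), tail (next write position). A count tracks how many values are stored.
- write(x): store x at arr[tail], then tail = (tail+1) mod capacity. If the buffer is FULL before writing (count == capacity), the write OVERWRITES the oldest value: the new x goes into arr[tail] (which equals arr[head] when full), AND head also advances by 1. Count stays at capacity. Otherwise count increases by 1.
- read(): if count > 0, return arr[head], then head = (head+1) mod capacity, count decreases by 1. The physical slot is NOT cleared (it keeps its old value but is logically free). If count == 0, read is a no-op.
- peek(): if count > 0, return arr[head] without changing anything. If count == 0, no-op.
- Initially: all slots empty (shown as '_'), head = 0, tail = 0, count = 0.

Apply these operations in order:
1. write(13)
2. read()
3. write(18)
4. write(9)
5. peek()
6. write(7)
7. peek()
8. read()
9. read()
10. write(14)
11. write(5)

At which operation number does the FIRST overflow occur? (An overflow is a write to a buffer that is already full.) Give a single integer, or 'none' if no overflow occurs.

After op 1 (write(13)): arr=[13 _ _ _ _] head=0 tail=1 count=1
After op 2 (read()): arr=[13 _ _ _ _] head=1 tail=1 count=0
After op 3 (write(18)): arr=[13 18 _ _ _] head=1 tail=2 count=1
After op 4 (write(9)): arr=[13 18 9 _ _] head=1 tail=3 count=2
After op 5 (peek()): arr=[13 18 9 _ _] head=1 tail=3 count=2
After op 6 (write(7)): arr=[13 18 9 7 _] head=1 tail=4 count=3
After op 7 (peek()): arr=[13 18 9 7 _] head=1 tail=4 count=3
After op 8 (read()): arr=[13 18 9 7 _] head=2 tail=4 count=2
After op 9 (read()): arr=[13 18 9 7 _] head=3 tail=4 count=1
After op 10 (write(14)): arr=[13 18 9 7 14] head=3 tail=0 count=2
After op 11 (write(5)): arr=[5 18 9 7 14] head=3 tail=1 count=3

Answer: none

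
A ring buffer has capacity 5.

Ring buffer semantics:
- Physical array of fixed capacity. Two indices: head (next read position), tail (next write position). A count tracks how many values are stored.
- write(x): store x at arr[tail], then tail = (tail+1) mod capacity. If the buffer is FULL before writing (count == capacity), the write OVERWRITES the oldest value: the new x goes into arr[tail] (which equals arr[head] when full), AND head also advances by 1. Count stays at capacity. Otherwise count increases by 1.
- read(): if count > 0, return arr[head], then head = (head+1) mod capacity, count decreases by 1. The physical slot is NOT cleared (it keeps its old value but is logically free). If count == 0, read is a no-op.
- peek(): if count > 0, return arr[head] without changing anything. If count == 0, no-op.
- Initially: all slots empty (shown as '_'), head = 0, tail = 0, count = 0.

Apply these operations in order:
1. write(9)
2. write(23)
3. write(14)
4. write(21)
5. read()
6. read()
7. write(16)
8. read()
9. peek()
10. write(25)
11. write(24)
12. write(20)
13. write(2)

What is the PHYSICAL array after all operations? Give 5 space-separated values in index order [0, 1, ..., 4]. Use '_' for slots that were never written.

Answer: 25 24 20 2 16

Derivation:
After op 1 (write(9)): arr=[9 _ _ _ _] head=0 tail=1 count=1
After op 2 (write(23)): arr=[9 23 _ _ _] head=0 tail=2 count=2
After op 3 (write(14)): arr=[9 23 14 _ _] head=0 tail=3 count=3
After op 4 (write(21)): arr=[9 23 14 21 _] head=0 tail=4 count=4
After op 5 (read()): arr=[9 23 14 21 _] head=1 tail=4 count=3
After op 6 (read()): arr=[9 23 14 21 _] head=2 tail=4 count=2
After op 7 (write(16)): arr=[9 23 14 21 16] head=2 tail=0 count=3
After op 8 (read()): arr=[9 23 14 21 16] head=3 tail=0 count=2
After op 9 (peek()): arr=[9 23 14 21 16] head=3 tail=0 count=2
After op 10 (write(25)): arr=[25 23 14 21 16] head=3 tail=1 count=3
After op 11 (write(24)): arr=[25 24 14 21 16] head=3 tail=2 count=4
After op 12 (write(20)): arr=[25 24 20 21 16] head=3 tail=3 count=5
After op 13 (write(2)): arr=[25 24 20 2 16] head=4 tail=4 count=5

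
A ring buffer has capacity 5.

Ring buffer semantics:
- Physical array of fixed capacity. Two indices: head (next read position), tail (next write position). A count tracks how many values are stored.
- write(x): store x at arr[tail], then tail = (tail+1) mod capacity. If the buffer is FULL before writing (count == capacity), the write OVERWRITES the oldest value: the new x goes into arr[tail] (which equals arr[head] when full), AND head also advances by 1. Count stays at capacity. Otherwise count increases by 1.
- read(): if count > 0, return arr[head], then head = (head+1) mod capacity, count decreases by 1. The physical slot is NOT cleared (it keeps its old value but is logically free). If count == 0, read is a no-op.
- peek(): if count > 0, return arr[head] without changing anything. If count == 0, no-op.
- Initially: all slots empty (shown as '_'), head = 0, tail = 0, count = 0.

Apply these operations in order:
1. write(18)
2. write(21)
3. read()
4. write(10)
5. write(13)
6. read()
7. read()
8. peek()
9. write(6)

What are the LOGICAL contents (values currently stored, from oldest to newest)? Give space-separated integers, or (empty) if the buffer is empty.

Answer: 13 6

Derivation:
After op 1 (write(18)): arr=[18 _ _ _ _] head=0 tail=1 count=1
After op 2 (write(21)): arr=[18 21 _ _ _] head=0 tail=2 count=2
After op 3 (read()): arr=[18 21 _ _ _] head=1 tail=2 count=1
After op 4 (write(10)): arr=[18 21 10 _ _] head=1 tail=3 count=2
After op 5 (write(13)): arr=[18 21 10 13 _] head=1 tail=4 count=3
After op 6 (read()): arr=[18 21 10 13 _] head=2 tail=4 count=2
After op 7 (read()): arr=[18 21 10 13 _] head=3 tail=4 count=1
After op 8 (peek()): arr=[18 21 10 13 _] head=3 tail=4 count=1
After op 9 (write(6)): arr=[18 21 10 13 6] head=3 tail=0 count=2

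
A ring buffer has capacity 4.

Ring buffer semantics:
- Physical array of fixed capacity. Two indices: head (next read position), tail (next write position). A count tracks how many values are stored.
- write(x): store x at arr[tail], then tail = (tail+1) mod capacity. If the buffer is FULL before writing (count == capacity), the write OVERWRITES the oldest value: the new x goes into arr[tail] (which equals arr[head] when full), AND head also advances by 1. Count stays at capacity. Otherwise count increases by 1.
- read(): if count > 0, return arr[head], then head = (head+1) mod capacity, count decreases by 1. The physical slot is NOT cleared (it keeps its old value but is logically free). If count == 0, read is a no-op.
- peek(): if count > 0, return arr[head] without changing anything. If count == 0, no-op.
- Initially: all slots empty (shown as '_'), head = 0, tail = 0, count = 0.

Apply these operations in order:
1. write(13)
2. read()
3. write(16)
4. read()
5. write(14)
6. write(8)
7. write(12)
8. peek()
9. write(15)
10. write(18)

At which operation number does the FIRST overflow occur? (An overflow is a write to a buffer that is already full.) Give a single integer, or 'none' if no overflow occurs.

After op 1 (write(13)): arr=[13 _ _ _] head=0 tail=1 count=1
After op 2 (read()): arr=[13 _ _ _] head=1 tail=1 count=0
After op 3 (write(16)): arr=[13 16 _ _] head=1 tail=2 count=1
After op 4 (read()): arr=[13 16 _ _] head=2 tail=2 count=0
After op 5 (write(14)): arr=[13 16 14 _] head=2 tail=3 count=1
After op 6 (write(8)): arr=[13 16 14 8] head=2 tail=0 count=2
After op 7 (write(12)): arr=[12 16 14 8] head=2 tail=1 count=3
After op 8 (peek()): arr=[12 16 14 8] head=2 tail=1 count=3
After op 9 (write(15)): arr=[12 15 14 8] head=2 tail=2 count=4
After op 10 (write(18)): arr=[12 15 18 8] head=3 tail=3 count=4

Answer: 10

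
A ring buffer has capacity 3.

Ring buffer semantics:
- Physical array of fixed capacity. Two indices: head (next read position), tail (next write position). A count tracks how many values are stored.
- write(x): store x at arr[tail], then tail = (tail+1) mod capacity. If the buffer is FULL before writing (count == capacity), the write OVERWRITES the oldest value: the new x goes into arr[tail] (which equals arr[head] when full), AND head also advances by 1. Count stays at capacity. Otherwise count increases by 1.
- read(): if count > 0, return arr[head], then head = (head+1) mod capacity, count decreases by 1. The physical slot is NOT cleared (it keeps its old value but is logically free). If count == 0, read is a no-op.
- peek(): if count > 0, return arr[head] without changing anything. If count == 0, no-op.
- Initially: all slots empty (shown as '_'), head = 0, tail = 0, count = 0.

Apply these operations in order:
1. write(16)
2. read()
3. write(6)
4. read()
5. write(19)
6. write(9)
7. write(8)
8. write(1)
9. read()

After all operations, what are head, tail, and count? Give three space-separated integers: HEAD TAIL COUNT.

Answer: 1 0 2

Derivation:
After op 1 (write(16)): arr=[16 _ _] head=0 tail=1 count=1
After op 2 (read()): arr=[16 _ _] head=1 tail=1 count=0
After op 3 (write(6)): arr=[16 6 _] head=1 tail=2 count=1
After op 4 (read()): arr=[16 6 _] head=2 tail=2 count=0
After op 5 (write(19)): arr=[16 6 19] head=2 tail=0 count=1
After op 6 (write(9)): arr=[9 6 19] head=2 tail=1 count=2
After op 7 (write(8)): arr=[9 8 19] head=2 tail=2 count=3
After op 8 (write(1)): arr=[9 8 1] head=0 tail=0 count=3
After op 9 (read()): arr=[9 8 1] head=1 tail=0 count=2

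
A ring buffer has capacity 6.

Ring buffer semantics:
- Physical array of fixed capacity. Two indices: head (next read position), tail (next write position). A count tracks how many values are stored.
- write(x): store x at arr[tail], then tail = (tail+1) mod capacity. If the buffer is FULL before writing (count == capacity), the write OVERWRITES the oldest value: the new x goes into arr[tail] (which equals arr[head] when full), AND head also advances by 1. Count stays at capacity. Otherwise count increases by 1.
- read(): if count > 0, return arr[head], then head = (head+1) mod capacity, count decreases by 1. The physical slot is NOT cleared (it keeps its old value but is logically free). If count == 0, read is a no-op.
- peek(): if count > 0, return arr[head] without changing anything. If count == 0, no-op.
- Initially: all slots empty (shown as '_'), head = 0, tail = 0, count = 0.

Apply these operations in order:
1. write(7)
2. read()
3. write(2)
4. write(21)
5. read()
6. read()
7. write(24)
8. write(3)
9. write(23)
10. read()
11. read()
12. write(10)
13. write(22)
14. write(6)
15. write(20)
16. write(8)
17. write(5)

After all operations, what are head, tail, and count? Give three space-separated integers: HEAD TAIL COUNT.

Answer: 0 0 6

Derivation:
After op 1 (write(7)): arr=[7 _ _ _ _ _] head=0 tail=1 count=1
After op 2 (read()): arr=[7 _ _ _ _ _] head=1 tail=1 count=0
After op 3 (write(2)): arr=[7 2 _ _ _ _] head=1 tail=2 count=1
After op 4 (write(21)): arr=[7 2 21 _ _ _] head=1 tail=3 count=2
After op 5 (read()): arr=[7 2 21 _ _ _] head=2 tail=3 count=1
After op 6 (read()): arr=[7 2 21 _ _ _] head=3 tail=3 count=0
After op 7 (write(24)): arr=[7 2 21 24 _ _] head=3 tail=4 count=1
After op 8 (write(3)): arr=[7 2 21 24 3 _] head=3 tail=5 count=2
After op 9 (write(23)): arr=[7 2 21 24 3 23] head=3 tail=0 count=3
After op 10 (read()): arr=[7 2 21 24 3 23] head=4 tail=0 count=2
After op 11 (read()): arr=[7 2 21 24 3 23] head=5 tail=0 count=1
After op 12 (write(10)): arr=[10 2 21 24 3 23] head=5 tail=1 count=2
After op 13 (write(22)): arr=[10 22 21 24 3 23] head=5 tail=2 count=3
After op 14 (write(6)): arr=[10 22 6 24 3 23] head=5 tail=3 count=4
After op 15 (write(20)): arr=[10 22 6 20 3 23] head=5 tail=4 count=5
After op 16 (write(8)): arr=[10 22 6 20 8 23] head=5 tail=5 count=6
After op 17 (write(5)): arr=[10 22 6 20 8 5] head=0 tail=0 count=6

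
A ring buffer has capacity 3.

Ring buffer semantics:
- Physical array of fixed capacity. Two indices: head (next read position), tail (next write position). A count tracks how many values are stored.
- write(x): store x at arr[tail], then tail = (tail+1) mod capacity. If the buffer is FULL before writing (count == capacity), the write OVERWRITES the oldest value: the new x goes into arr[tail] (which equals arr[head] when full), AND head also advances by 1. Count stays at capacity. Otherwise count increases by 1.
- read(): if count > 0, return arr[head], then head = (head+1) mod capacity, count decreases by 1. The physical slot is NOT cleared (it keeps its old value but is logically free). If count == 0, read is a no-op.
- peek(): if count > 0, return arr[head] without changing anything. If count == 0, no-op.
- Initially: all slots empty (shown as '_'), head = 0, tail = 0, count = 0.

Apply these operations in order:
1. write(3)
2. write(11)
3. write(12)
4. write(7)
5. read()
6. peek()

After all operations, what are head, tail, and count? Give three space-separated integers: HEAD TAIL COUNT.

Answer: 2 1 2

Derivation:
After op 1 (write(3)): arr=[3 _ _] head=0 tail=1 count=1
After op 2 (write(11)): arr=[3 11 _] head=0 tail=2 count=2
After op 3 (write(12)): arr=[3 11 12] head=0 tail=0 count=3
After op 4 (write(7)): arr=[7 11 12] head=1 tail=1 count=3
After op 5 (read()): arr=[7 11 12] head=2 tail=1 count=2
After op 6 (peek()): arr=[7 11 12] head=2 tail=1 count=2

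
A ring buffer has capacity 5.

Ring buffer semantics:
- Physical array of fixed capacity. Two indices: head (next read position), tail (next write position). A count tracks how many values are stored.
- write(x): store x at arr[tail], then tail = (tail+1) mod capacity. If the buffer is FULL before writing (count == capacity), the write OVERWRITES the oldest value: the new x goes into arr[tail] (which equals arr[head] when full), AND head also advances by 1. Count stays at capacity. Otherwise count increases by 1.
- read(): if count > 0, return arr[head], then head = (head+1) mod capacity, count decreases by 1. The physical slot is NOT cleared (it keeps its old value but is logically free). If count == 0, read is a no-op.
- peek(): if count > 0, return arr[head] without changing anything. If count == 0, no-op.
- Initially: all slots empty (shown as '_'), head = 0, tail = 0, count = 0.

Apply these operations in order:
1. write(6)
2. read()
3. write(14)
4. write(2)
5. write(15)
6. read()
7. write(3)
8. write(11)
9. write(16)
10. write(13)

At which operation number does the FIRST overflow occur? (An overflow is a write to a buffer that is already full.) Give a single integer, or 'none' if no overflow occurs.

After op 1 (write(6)): arr=[6 _ _ _ _] head=0 tail=1 count=1
After op 2 (read()): arr=[6 _ _ _ _] head=1 tail=1 count=0
After op 3 (write(14)): arr=[6 14 _ _ _] head=1 tail=2 count=1
After op 4 (write(2)): arr=[6 14 2 _ _] head=1 tail=3 count=2
After op 5 (write(15)): arr=[6 14 2 15 _] head=1 tail=4 count=3
After op 6 (read()): arr=[6 14 2 15 _] head=2 tail=4 count=2
After op 7 (write(3)): arr=[6 14 2 15 3] head=2 tail=0 count=3
After op 8 (write(11)): arr=[11 14 2 15 3] head=2 tail=1 count=4
After op 9 (write(16)): arr=[11 16 2 15 3] head=2 tail=2 count=5
After op 10 (write(13)): arr=[11 16 13 15 3] head=3 tail=3 count=5

Answer: 10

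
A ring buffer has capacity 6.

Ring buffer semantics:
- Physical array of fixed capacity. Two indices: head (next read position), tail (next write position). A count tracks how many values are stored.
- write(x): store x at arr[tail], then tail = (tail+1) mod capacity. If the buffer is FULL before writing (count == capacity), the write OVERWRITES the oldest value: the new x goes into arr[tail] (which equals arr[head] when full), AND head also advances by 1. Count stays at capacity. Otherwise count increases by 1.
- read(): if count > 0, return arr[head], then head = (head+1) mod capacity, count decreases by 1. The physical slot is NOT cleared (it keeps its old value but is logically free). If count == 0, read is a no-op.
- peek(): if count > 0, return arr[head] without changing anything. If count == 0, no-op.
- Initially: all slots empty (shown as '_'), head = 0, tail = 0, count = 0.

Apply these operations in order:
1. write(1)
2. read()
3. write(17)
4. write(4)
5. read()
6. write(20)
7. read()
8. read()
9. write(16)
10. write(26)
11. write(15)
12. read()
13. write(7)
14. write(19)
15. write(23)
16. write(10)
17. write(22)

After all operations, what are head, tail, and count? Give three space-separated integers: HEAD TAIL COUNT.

After op 1 (write(1)): arr=[1 _ _ _ _ _] head=0 tail=1 count=1
After op 2 (read()): arr=[1 _ _ _ _ _] head=1 tail=1 count=0
After op 3 (write(17)): arr=[1 17 _ _ _ _] head=1 tail=2 count=1
After op 4 (write(4)): arr=[1 17 4 _ _ _] head=1 tail=3 count=2
After op 5 (read()): arr=[1 17 4 _ _ _] head=2 tail=3 count=1
After op 6 (write(20)): arr=[1 17 4 20 _ _] head=2 tail=4 count=2
After op 7 (read()): arr=[1 17 4 20 _ _] head=3 tail=4 count=1
After op 8 (read()): arr=[1 17 4 20 _ _] head=4 tail=4 count=0
After op 9 (write(16)): arr=[1 17 4 20 16 _] head=4 tail=5 count=1
After op 10 (write(26)): arr=[1 17 4 20 16 26] head=4 tail=0 count=2
After op 11 (write(15)): arr=[15 17 4 20 16 26] head=4 tail=1 count=3
After op 12 (read()): arr=[15 17 4 20 16 26] head=5 tail=1 count=2
After op 13 (write(7)): arr=[15 7 4 20 16 26] head=5 tail=2 count=3
After op 14 (write(19)): arr=[15 7 19 20 16 26] head=5 tail=3 count=4
After op 15 (write(23)): arr=[15 7 19 23 16 26] head=5 tail=4 count=5
After op 16 (write(10)): arr=[15 7 19 23 10 26] head=5 tail=5 count=6
After op 17 (write(22)): arr=[15 7 19 23 10 22] head=0 tail=0 count=6

Answer: 0 0 6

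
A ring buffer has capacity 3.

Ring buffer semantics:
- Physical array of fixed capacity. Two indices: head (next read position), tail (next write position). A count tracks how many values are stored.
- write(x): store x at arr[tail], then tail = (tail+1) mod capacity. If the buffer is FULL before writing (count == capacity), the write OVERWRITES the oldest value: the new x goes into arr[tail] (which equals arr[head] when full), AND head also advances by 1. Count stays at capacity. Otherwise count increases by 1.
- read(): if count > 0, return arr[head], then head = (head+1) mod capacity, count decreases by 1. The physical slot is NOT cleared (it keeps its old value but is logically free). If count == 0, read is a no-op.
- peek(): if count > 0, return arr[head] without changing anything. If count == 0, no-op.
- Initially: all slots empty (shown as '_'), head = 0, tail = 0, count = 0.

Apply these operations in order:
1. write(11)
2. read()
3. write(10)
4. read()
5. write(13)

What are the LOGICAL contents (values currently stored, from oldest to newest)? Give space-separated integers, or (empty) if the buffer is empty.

Answer: 13

Derivation:
After op 1 (write(11)): arr=[11 _ _] head=0 tail=1 count=1
After op 2 (read()): arr=[11 _ _] head=1 tail=1 count=0
After op 3 (write(10)): arr=[11 10 _] head=1 tail=2 count=1
After op 4 (read()): arr=[11 10 _] head=2 tail=2 count=0
After op 5 (write(13)): arr=[11 10 13] head=2 tail=0 count=1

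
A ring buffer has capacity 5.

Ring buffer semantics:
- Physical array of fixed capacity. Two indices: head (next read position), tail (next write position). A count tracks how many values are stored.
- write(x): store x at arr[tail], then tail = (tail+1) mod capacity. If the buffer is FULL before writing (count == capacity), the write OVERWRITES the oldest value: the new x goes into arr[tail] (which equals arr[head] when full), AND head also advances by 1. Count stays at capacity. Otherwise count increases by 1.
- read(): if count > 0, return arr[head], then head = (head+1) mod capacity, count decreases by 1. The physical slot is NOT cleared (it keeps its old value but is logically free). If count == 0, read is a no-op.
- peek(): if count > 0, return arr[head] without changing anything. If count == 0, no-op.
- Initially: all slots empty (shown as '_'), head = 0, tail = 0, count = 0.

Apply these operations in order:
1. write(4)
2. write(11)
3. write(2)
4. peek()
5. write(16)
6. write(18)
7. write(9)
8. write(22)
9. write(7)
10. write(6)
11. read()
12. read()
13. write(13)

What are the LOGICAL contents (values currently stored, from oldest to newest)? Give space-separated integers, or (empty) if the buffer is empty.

Answer: 22 7 6 13

Derivation:
After op 1 (write(4)): arr=[4 _ _ _ _] head=0 tail=1 count=1
After op 2 (write(11)): arr=[4 11 _ _ _] head=0 tail=2 count=2
After op 3 (write(2)): arr=[4 11 2 _ _] head=0 tail=3 count=3
After op 4 (peek()): arr=[4 11 2 _ _] head=0 tail=3 count=3
After op 5 (write(16)): arr=[4 11 2 16 _] head=0 tail=4 count=4
After op 6 (write(18)): arr=[4 11 2 16 18] head=0 tail=0 count=5
After op 7 (write(9)): arr=[9 11 2 16 18] head=1 tail=1 count=5
After op 8 (write(22)): arr=[9 22 2 16 18] head=2 tail=2 count=5
After op 9 (write(7)): arr=[9 22 7 16 18] head=3 tail=3 count=5
After op 10 (write(6)): arr=[9 22 7 6 18] head=4 tail=4 count=5
After op 11 (read()): arr=[9 22 7 6 18] head=0 tail=4 count=4
After op 12 (read()): arr=[9 22 7 6 18] head=1 tail=4 count=3
After op 13 (write(13)): arr=[9 22 7 6 13] head=1 tail=0 count=4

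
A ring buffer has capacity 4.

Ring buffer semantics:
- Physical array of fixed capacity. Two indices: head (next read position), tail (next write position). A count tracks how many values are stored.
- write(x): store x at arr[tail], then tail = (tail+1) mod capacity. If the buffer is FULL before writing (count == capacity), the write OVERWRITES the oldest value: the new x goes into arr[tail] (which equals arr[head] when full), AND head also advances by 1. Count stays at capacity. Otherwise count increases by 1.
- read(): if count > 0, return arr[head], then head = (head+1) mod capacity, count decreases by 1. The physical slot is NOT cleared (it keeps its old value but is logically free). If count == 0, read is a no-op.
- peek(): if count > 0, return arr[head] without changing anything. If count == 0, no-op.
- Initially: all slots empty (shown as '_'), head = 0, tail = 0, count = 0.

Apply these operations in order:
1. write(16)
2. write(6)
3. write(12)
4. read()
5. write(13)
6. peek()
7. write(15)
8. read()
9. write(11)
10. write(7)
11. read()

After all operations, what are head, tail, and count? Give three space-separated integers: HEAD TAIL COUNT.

Answer: 0 3 3

Derivation:
After op 1 (write(16)): arr=[16 _ _ _] head=0 tail=1 count=1
After op 2 (write(6)): arr=[16 6 _ _] head=0 tail=2 count=2
After op 3 (write(12)): arr=[16 6 12 _] head=0 tail=3 count=3
After op 4 (read()): arr=[16 6 12 _] head=1 tail=3 count=2
After op 5 (write(13)): arr=[16 6 12 13] head=1 tail=0 count=3
After op 6 (peek()): arr=[16 6 12 13] head=1 tail=0 count=3
After op 7 (write(15)): arr=[15 6 12 13] head=1 tail=1 count=4
After op 8 (read()): arr=[15 6 12 13] head=2 tail=1 count=3
After op 9 (write(11)): arr=[15 11 12 13] head=2 tail=2 count=4
After op 10 (write(7)): arr=[15 11 7 13] head=3 tail=3 count=4
After op 11 (read()): arr=[15 11 7 13] head=0 tail=3 count=3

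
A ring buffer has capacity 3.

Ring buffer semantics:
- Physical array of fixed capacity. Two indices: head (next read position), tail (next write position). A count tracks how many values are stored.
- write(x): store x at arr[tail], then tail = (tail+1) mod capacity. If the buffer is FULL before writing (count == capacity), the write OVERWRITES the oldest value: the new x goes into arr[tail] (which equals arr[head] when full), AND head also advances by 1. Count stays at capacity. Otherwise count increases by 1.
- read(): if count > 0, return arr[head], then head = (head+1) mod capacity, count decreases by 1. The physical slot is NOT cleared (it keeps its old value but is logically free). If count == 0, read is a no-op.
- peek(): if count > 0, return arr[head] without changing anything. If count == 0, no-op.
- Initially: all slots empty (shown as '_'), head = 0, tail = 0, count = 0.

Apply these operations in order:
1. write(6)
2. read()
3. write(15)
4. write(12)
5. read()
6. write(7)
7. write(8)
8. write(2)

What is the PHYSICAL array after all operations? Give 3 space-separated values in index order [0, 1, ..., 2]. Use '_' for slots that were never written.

Answer: 7 8 2

Derivation:
After op 1 (write(6)): arr=[6 _ _] head=0 tail=1 count=1
After op 2 (read()): arr=[6 _ _] head=1 tail=1 count=0
After op 3 (write(15)): arr=[6 15 _] head=1 tail=2 count=1
After op 4 (write(12)): arr=[6 15 12] head=1 tail=0 count=2
After op 5 (read()): arr=[6 15 12] head=2 tail=0 count=1
After op 6 (write(7)): arr=[7 15 12] head=2 tail=1 count=2
After op 7 (write(8)): arr=[7 8 12] head=2 tail=2 count=3
After op 8 (write(2)): arr=[7 8 2] head=0 tail=0 count=3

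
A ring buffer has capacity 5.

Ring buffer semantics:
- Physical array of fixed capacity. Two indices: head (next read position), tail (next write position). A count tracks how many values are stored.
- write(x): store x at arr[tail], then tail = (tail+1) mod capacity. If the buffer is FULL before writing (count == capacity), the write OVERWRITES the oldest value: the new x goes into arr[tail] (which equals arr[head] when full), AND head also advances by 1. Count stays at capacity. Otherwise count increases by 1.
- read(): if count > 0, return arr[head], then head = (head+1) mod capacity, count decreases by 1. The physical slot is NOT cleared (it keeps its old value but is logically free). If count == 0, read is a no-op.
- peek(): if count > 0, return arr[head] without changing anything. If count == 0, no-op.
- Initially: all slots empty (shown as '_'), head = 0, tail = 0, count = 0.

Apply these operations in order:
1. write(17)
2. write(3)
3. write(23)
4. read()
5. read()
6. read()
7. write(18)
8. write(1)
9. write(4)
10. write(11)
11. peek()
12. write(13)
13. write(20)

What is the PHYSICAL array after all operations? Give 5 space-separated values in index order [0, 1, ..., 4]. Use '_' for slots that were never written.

Answer: 4 11 13 20 1

Derivation:
After op 1 (write(17)): arr=[17 _ _ _ _] head=0 tail=1 count=1
After op 2 (write(3)): arr=[17 3 _ _ _] head=0 tail=2 count=2
After op 3 (write(23)): arr=[17 3 23 _ _] head=0 tail=3 count=3
After op 4 (read()): arr=[17 3 23 _ _] head=1 tail=3 count=2
After op 5 (read()): arr=[17 3 23 _ _] head=2 tail=3 count=1
After op 6 (read()): arr=[17 3 23 _ _] head=3 tail=3 count=0
After op 7 (write(18)): arr=[17 3 23 18 _] head=3 tail=4 count=1
After op 8 (write(1)): arr=[17 3 23 18 1] head=3 tail=0 count=2
After op 9 (write(4)): arr=[4 3 23 18 1] head=3 tail=1 count=3
After op 10 (write(11)): arr=[4 11 23 18 1] head=3 tail=2 count=4
After op 11 (peek()): arr=[4 11 23 18 1] head=3 tail=2 count=4
After op 12 (write(13)): arr=[4 11 13 18 1] head=3 tail=3 count=5
After op 13 (write(20)): arr=[4 11 13 20 1] head=4 tail=4 count=5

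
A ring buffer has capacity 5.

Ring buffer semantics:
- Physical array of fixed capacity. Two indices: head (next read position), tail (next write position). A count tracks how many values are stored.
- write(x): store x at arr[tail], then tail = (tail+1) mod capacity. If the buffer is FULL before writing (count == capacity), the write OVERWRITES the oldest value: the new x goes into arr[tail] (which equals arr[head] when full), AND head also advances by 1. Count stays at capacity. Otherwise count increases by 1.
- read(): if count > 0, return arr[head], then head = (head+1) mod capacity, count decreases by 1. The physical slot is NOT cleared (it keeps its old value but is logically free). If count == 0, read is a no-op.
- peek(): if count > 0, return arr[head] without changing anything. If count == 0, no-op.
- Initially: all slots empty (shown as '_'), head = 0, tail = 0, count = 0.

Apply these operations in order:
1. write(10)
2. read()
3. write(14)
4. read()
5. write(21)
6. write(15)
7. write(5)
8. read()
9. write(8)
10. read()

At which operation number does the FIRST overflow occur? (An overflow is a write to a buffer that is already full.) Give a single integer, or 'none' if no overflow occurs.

After op 1 (write(10)): arr=[10 _ _ _ _] head=0 tail=1 count=1
After op 2 (read()): arr=[10 _ _ _ _] head=1 tail=1 count=0
After op 3 (write(14)): arr=[10 14 _ _ _] head=1 tail=2 count=1
After op 4 (read()): arr=[10 14 _ _ _] head=2 tail=2 count=0
After op 5 (write(21)): arr=[10 14 21 _ _] head=2 tail=3 count=1
After op 6 (write(15)): arr=[10 14 21 15 _] head=2 tail=4 count=2
After op 7 (write(5)): arr=[10 14 21 15 5] head=2 tail=0 count=3
After op 8 (read()): arr=[10 14 21 15 5] head=3 tail=0 count=2
After op 9 (write(8)): arr=[8 14 21 15 5] head=3 tail=1 count=3
After op 10 (read()): arr=[8 14 21 15 5] head=4 tail=1 count=2

Answer: none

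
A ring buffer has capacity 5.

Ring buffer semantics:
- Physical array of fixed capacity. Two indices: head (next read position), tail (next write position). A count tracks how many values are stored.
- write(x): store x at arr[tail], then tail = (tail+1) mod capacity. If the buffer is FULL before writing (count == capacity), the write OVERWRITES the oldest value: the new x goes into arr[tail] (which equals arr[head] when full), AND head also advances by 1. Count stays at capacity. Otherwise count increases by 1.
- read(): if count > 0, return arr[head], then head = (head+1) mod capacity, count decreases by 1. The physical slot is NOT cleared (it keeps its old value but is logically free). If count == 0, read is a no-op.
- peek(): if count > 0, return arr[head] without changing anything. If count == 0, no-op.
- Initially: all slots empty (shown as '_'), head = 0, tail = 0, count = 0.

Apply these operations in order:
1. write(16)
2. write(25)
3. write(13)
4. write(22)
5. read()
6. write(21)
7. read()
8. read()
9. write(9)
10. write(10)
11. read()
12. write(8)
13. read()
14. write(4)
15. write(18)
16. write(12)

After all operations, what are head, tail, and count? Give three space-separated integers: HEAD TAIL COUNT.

After op 1 (write(16)): arr=[16 _ _ _ _] head=0 tail=1 count=1
After op 2 (write(25)): arr=[16 25 _ _ _] head=0 tail=2 count=2
After op 3 (write(13)): arr=[16 25 13 _ _] head=0 tail=3 count=3
After op 4 (write(22)): arr=[16 25 13 22 _] head=0 tail=4 count=4
After op 5 (read()): arr=[16 25 13 22 _] head=1 tail=4 count=3
After op 6 (write(21)): arr=[16 25 13 22 21] head=1 tail=0 count=4
After op 7 (read()): arr=[16 25 13 22 21] head=2 tail=0 count=3
After op 8 (read()): arr=[16 25 13 22 21] head=3 tail=0 count=2
After op 9 (write(9)): arr=[9 25 13 22 21] head=3 tail=1 count=3
After op 10 (write(10)): arr=[9 10 13 22 21] head=3 tail=2 count=4
After op 11 (read()): arr=[9 10 13 22 21] head=4 tail=2 count=3
After op 12 (write(8)): arr=[9 10 8 22 21] head=4 tail=3 count=4
After op 13 (read()): arr=[9 10 8 22 21] head=0 tail=3 count=3
After op 14 (write(4)): arr=[9 10 8 4 21] head=0 tail=4 count=4
After op 15 (write(18)): arr=[9 10 8 4 18] head=0 tail=0 count=5
After op 16 (write(12)): arr=[12 10 8 4 18] head=1 tail=1 count=5

Answer: 1 1 5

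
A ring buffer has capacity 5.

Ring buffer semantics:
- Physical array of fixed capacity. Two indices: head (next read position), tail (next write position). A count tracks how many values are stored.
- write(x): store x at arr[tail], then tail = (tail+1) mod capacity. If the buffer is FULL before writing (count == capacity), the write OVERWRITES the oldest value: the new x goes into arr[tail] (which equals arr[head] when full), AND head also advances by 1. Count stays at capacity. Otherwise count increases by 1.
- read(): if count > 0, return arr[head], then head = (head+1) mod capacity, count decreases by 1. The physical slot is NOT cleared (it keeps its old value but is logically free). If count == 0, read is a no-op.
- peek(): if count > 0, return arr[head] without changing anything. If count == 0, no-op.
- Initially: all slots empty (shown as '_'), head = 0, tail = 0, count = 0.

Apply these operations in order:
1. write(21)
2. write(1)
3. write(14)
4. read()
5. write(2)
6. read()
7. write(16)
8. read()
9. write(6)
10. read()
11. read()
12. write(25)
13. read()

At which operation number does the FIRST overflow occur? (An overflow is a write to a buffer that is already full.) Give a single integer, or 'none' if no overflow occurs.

Answer: none

Derivation:
After op 1 (write(21)): arr=[21 _ _ _ _] head=0 tail=1 count=1
After op 2 (write(1)): arr=[21 1 _ _ _] head=0 tail=2 count=2
After op 3 (write(14)): arr=[21 1 14 _ _] head=0 tail=3 count=3
After op 4 (read()): arr=[21 1 14 _ _] head=1 tail=3 count=2
After op 5 (write(2)): arr=[21 1 14 2 _] head=1 tail=4 count=3
After op 6 (read()): arr=[21 1 14 2 _] head=2 tail=4 count=2
After op 7 (write(16)): arr=[21 1 14 2 16] head=2 tail=0 count=3
After op 8 (read()): arr=[21 1 14 2 16] head=3 tail=0 count=2
After op 9 (write(6)): arr=[6 1 14 2 16] head=3 tail=1 count=3
After op 10 (read()): arr=[6 1 14 2 16] head=4 tail=1 count=2
After op 11 (read()): arr=[6 1 14 2 16] head=0 tail=1 count=1
After op 12 (write(25)): arr=[6 25 14 2 16] head=0 tail=2 count=2
After op 13 (read()): arr=[6 25 14 2 16] head=1 tail=2 count=1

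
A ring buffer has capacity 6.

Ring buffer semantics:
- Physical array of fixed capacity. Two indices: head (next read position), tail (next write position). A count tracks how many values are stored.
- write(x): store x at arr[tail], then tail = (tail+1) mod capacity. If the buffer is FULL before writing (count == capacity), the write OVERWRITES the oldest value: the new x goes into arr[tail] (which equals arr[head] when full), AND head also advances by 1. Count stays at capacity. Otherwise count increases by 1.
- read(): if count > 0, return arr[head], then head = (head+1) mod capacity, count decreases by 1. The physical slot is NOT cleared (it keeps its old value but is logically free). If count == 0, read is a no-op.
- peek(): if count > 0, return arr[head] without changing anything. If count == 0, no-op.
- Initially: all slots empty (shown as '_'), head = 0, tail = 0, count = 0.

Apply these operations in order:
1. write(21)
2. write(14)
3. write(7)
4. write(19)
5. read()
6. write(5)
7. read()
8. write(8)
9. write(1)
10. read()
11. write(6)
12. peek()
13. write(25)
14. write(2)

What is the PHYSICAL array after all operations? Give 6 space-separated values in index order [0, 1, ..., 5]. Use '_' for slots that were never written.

After op 1 (write(21)): arr=[21 _ _ _ _ _] head=0 tail=1 count=1
After op 2 (write(14)): arr=[21 14 _ _ _ _] head=0 tail=2 count=2
After op 3 (write(7)): arr=[21 14 7 _ _ _] head=0 tail=3 count=3
After op 4 (write(19)): arr=[21 14 7 19 _ _] head=0 tail=4 count=4
After op 5 (read()): arr=[21 14 7 19 _ _] head=1 tail=4 count=3
After op 6 (write(5)): arr=[21 14 7 19 5 _] head=1 tail=5 count=4
After op 7 (read()): arr=[21 14 7 19 5 _] head=2 tail=5 count=3
After op 8 (write(8)): arr=[21 14 7 19 5 8] head=2 tail=0 count=4
After op 9 (write(1)): arr=[1 14 7 19 5 8] head=2 tail=1 count=5
After op 10 (read()): arr=[1 14 7 19 5 8] head=3 tail=1 count=4
After op 11 (write(6)): arr=[1 6 7 19 5 8] head=3 tail=2 count=5
After op 12 (peek()): arr=[1 6 7 19 5 8] head=3 tail=2 count=5
After op 13 (write(25)): arr=[1 6 25 19 5 8] head=3 tail=3 count=6
After op 14 (write(2)): arr=[1 6 25 2 5 8] head=4 tail=4 count=6

Answer: 1 6 25 2 5 8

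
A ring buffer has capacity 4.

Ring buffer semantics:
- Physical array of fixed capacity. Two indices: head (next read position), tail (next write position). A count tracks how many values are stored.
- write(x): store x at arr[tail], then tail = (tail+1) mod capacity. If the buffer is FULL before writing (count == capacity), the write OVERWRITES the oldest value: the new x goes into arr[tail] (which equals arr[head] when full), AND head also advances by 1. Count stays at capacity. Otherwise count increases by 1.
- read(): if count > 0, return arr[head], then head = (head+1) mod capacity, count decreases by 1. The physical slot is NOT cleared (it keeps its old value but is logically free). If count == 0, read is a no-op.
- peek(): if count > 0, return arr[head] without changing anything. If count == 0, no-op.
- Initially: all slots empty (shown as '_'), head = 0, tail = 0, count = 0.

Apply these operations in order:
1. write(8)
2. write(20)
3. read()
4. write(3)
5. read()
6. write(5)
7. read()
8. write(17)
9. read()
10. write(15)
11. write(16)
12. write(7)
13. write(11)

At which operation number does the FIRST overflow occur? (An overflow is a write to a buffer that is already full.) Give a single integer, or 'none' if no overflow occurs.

After op 1 (write(8)): arr=[8 _ _ _] head=0 tail=1 count=1
After op 2 (write(20)): arr=[8 20 _ _] head=0 tail=2 count=2
After op 3 (read()): arr=[8 20 _ _] head=1 tail=2 count=1
After op 4 (write(3)): arr=[8 20 3 _] head=1 tail=3 count=2
After op 5 (read()): arr=[8 20 3 _] head=2 tail=3 count=1
After op 6 (write(5)): arr=[8 20 3 5] head=2 tail=0 count=2
After op 7 (read()): arr=[8 20 3 5] head=3 tail=0 count=1
After op 8 (write(17)): arr=[17 20 3 5] head=3 tail=1 count=2
After op 9 (read()): arr=[17 20 3 5] head=0 tail=1 count=1
After op 10 (write(15)): arr=[17 15 3 5] head=0 tail=2 count=2
After op 11 (write(16)): arr=[17 15 16 5] head=0 tail=3 count=3
After op 12 (write(7)): arr=[17 15 16 7] head=0 tail=0 count=4
After op 13 (write(11)): arr=[11 15 16 7] head=1 tail=1 count=4

Answer: 13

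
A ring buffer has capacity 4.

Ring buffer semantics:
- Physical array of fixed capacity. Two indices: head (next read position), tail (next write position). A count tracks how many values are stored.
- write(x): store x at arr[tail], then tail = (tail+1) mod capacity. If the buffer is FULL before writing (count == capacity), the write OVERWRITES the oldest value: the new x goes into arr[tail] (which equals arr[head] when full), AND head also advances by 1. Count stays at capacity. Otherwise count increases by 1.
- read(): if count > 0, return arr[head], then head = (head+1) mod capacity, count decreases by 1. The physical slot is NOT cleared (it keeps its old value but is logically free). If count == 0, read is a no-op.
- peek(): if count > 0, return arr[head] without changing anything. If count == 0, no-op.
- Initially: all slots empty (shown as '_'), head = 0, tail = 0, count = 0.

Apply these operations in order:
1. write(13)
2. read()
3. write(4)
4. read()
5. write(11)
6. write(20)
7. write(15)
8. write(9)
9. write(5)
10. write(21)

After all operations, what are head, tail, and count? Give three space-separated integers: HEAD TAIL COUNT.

Answer: 0 0 4

Derivation:
After op 1 (write(13)): arr=[13 _ _ _] head=0 tail=1 count=1
After op 2 (read()): arr=[13 _ _ _] head=1 tail=1 count=0
After op 3 (write(4)): arr=[13 4 _ _] head=1 tail=2 count=1
After op 4 (read()): arr=[13 4 _ _] head=2 tail=2 count=0
After op 5 (write(11)): arr=[13 4 11 _] head=2 tail=3 count=1
After op 6 (write(20)): arr=[13 4 11 20] head=2 tail=0 count=2
After op 7 (write(15)): arr=[15 4 11 20] head=2 tail=1 count=3
After op 8 (write(9)): arr=[15 9 11 20] head=2 tail=2 count=4
After op 9 (write(5)): arr=[15 9 5 20] head=3 tail=3 count=4
After op 10 (write(21)): arr=[15 9 5 21] head=0 tail=0 count=4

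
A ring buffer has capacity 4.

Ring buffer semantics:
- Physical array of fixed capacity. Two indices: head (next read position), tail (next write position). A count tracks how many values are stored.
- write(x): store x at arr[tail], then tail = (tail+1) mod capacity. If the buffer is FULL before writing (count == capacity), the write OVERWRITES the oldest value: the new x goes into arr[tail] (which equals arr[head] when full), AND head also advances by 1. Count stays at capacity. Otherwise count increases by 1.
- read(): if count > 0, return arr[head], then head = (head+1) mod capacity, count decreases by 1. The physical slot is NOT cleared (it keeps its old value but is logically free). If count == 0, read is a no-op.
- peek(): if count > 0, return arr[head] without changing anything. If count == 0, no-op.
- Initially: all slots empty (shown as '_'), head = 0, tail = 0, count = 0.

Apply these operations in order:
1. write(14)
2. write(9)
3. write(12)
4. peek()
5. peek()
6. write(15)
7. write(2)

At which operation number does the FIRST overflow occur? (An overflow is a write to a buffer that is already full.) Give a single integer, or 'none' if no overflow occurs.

Answer: 7

Derivation:
After op 1 (write(14)): arr=[14 _ _ _] head=0 tail=1 count=1
After op 2 (write(9)): arr=[14 9 _ _] head=0 tail=2 count=2
After op 3 (write(12)): arr=[14 9 12 _] head=0 tail=3 count=3
After op 4 (peek()): arr=[14 9 12 _] head=0 tail=3 count=3
After op 5 (peek()): arr=[14 9 12 _] head=0 tail=3 count=3
After op 6 (write(15)): arr=[14 9 12 15] head=0 tail=0 count=4
After op 7 (write(2)): arr=[2 9 12 15] head=1 tail=1 count=4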